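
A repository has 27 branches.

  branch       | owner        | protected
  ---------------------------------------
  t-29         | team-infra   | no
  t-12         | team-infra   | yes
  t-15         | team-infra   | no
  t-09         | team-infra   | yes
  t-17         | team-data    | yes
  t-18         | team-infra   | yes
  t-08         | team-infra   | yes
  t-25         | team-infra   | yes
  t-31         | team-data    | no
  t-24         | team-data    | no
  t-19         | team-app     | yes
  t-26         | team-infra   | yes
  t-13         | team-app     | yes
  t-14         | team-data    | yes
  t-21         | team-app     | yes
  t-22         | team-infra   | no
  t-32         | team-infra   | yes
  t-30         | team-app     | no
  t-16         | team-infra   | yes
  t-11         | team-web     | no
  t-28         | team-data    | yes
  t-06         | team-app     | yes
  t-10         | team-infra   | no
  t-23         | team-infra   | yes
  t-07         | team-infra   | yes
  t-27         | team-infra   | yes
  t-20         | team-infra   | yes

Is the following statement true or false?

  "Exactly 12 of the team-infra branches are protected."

True

'Exactly 12 of the team-infra branches are protected' holds iff |A ∩ B| = 12.
|A| = 16, |A ∩ B| = 12, |A ∖ B| = 4.
|A ∩ B| = 12, so the statement is true.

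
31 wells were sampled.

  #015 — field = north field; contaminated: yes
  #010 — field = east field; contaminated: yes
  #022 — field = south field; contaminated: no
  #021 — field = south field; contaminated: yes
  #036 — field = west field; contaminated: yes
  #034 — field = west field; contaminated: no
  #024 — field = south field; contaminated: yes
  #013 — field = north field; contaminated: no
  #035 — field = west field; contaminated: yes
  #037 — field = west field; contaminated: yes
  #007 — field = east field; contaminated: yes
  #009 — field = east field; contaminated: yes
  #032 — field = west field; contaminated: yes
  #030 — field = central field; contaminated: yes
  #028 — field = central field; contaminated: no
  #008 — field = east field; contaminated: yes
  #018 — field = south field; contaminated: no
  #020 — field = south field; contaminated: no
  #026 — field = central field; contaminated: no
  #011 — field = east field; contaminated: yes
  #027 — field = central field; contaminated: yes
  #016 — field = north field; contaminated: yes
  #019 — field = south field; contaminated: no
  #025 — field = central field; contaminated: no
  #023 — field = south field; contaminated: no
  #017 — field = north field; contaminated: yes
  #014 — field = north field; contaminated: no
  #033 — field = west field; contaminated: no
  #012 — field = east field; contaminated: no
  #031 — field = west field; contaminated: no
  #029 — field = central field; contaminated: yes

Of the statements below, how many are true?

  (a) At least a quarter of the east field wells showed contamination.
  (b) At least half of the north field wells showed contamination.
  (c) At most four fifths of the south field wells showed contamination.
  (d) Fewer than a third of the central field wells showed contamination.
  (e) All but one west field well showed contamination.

3

(a) east field: |A| = 6, |A ∩ B| = 5; needs |A ∩ B| / |A| ≥ 1/4 — true.
(b) north field: |A| = 5, |A ∩ B| = 3; needs |A ∩ B| ≥ |A ∖ B| — true.
(c) south field: |A| = 7, |A ∩ B| = 2; needs |A ∩ B| / |A| ≤ 4/5 — true.
(d) central field: |A| = 6, |A ∩ B| = 3; needs |A ∩ B| / |A| < 1/3 — false.
(e) west field: |A| = 7, |A ∩ B| = 4; needs |A ∖ B| = 1 — false.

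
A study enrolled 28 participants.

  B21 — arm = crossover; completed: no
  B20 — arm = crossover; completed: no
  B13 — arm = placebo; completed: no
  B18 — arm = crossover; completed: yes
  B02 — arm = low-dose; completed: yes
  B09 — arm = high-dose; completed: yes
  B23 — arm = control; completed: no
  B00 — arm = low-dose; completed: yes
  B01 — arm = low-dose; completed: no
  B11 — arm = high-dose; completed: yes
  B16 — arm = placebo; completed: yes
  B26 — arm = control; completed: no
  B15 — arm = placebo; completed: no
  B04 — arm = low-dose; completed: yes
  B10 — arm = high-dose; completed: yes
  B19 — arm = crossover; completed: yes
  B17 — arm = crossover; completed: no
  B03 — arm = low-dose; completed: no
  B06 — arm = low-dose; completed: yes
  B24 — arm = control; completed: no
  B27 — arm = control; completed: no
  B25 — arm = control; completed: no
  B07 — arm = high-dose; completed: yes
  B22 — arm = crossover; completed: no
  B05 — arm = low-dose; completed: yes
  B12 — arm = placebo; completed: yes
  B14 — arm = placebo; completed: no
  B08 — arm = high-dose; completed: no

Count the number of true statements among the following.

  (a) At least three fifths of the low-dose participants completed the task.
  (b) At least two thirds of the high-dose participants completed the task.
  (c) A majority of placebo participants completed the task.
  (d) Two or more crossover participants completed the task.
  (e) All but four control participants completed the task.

(a) low-dose: |A| = 7, |A ∩ B| = 5; needs |A ∩ B| / |A| ≥ 3/5 — true.
(b) high-dose: |A| = 5, |A ∩ B| = 4; needs |A ∩ B| / |A| ≥ 2/3 — true.
(c) placebo: |A| = 5, |A ∩ B| = 2; needs |A ∩ B| > |A ∖ B| — false.
(d) crossover: |A| = 6, |A ∩ B| = 2; needs |A ∩ B| ≥ 2 — true.
(e) control: |A| = 5, |A ∩ B| = 0; needs |A ∖ B| = 4 — false.

3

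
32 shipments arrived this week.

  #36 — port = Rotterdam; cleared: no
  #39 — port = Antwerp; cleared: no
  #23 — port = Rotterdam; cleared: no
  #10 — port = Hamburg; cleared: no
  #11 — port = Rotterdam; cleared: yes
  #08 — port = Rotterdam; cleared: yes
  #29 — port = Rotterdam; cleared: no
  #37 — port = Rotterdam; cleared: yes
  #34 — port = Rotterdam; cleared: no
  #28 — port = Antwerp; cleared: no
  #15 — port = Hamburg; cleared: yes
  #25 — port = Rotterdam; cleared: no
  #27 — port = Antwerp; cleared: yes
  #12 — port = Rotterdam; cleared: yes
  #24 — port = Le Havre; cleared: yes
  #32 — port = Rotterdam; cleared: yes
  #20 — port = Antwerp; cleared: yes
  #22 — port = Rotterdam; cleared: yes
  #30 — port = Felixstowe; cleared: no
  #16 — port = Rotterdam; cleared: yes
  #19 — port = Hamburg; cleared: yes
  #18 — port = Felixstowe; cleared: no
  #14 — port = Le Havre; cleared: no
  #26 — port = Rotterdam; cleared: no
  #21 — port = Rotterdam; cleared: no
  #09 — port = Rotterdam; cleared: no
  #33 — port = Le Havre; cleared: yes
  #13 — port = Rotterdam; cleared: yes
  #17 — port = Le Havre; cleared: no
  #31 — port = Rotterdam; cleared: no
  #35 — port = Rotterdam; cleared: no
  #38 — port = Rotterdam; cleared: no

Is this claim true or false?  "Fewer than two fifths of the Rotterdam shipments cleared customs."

'Fewer than two fifths of the Rotterdam shipments cleared customs' holds iff |A ∩ B| / |A| < 2/5.
|A| = 19, |A ∩ B| = 8, |A ∖ B| = 11.
|A ∩ B|/|A| = 8/19, so the statement is false.

False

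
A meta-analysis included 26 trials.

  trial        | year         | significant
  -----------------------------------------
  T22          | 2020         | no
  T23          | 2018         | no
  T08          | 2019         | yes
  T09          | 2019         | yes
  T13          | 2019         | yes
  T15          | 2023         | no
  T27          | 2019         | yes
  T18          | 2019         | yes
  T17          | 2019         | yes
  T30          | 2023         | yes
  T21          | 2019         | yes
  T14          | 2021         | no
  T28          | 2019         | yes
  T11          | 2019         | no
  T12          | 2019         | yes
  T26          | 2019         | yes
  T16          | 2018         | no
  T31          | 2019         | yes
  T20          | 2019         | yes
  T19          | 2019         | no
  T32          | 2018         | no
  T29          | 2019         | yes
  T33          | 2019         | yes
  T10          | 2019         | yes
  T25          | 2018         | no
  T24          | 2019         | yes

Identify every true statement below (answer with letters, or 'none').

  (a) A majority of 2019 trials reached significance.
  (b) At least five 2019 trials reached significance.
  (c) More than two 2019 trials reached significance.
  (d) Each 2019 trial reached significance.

|A| = 18, |A ∩ B| = 16, |A ∖ B| = 2.
(a) |A ∩ B| > |A ∖ B|: holds.
(b) |A ∩ B| ≥ 5: holds.
(c) |A ∩ B| > 2: holds.
(d) A ⊆ B, i.e. every element of A is in B (|A ∖ B| = 0): fails.

(a), (b), (c)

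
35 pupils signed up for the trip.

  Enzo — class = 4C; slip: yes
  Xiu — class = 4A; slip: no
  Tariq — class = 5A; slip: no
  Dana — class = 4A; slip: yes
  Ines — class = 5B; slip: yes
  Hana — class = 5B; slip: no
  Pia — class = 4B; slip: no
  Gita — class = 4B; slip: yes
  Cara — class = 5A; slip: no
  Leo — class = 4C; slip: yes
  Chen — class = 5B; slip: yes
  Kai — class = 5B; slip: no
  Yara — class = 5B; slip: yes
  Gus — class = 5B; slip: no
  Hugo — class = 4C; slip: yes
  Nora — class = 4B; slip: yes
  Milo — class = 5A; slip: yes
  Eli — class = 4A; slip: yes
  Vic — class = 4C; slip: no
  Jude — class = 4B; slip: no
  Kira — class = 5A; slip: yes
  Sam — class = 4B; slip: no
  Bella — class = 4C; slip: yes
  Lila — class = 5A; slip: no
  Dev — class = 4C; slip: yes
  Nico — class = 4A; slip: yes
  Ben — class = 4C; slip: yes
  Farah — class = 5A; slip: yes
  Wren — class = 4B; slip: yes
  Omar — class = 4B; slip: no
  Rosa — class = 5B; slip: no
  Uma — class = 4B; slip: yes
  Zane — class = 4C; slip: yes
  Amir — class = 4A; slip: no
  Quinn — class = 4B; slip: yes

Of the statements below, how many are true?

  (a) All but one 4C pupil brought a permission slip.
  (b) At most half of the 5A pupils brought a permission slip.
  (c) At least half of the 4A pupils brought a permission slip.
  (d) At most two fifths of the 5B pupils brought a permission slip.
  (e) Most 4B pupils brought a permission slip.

(a) 4C: |A| = 8, |A ∩ B| = 7; needs |A ∖ B| = 1 — true.
(b) 5A: |A| = 6, |A ∩ B| = 3; needs |A ∩ B| ≤ |A ∖ B| — true.
(c) 4A: |A| = 5, |A ∩ B| = 3; needs |A ∩ B| ≥ |A ∖ B| — true.
(d) 5B: |A| = 7, |A ∩ B| = 3; needs |A ∩ B| / |A| ≤ 2/5 — false.
(e) 4B: |A| = 9, |A ∩ B| = 5; needs |A ∩ B| > |A ∖ B| — true.

4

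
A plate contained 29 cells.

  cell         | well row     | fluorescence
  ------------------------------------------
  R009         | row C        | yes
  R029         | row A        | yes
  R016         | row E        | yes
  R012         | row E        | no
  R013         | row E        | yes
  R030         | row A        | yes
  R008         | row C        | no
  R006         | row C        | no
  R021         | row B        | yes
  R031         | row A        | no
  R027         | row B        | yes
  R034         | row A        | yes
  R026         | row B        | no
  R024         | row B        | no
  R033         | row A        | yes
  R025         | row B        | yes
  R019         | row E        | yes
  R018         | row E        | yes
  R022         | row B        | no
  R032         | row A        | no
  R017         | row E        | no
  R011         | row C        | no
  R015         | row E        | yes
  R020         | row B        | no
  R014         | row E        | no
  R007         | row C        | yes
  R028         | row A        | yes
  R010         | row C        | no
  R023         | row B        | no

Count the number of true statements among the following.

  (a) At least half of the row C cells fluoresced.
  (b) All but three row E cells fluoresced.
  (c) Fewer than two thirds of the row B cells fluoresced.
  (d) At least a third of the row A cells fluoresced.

(a) row C: |A| = 6, |A ∩ B| = 2; needs |A ∩ B| ≥ |A ∖ B| — false.
(b) row E: |A| = 8, |A ∩ B| = 5; needs |A ∖ B| = 3 — true.
(c) row B: |A| = 8, |A ∩ B| = 3; needs |A ∩ B| / |A| < 2/3 — true.
(d) row A: |A| = 7, |A ∩ B| = 5; needs |A ∩ B| / |A| ≥ 1/3 — true.

3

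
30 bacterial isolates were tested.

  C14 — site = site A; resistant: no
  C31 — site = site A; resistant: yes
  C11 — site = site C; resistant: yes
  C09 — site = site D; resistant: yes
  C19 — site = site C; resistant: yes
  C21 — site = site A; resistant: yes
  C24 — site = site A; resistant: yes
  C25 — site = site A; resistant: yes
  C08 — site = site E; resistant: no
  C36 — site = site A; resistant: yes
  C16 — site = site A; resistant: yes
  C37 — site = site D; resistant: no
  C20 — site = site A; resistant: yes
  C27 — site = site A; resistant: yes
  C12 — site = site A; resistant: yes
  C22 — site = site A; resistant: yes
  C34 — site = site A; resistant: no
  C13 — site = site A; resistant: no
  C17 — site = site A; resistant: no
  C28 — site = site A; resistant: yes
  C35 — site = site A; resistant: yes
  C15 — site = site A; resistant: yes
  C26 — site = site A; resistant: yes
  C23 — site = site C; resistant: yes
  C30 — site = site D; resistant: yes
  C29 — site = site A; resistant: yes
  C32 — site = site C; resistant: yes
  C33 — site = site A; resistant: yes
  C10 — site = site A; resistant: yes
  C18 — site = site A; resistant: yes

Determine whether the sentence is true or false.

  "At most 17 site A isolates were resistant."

Truth condition: |A ∩ B| ≤ 17.
|A| = 22, |A ∩ B| = 18, |A ∖ B| = 4.
|A ∩ B| = 18, so the statement is false.

False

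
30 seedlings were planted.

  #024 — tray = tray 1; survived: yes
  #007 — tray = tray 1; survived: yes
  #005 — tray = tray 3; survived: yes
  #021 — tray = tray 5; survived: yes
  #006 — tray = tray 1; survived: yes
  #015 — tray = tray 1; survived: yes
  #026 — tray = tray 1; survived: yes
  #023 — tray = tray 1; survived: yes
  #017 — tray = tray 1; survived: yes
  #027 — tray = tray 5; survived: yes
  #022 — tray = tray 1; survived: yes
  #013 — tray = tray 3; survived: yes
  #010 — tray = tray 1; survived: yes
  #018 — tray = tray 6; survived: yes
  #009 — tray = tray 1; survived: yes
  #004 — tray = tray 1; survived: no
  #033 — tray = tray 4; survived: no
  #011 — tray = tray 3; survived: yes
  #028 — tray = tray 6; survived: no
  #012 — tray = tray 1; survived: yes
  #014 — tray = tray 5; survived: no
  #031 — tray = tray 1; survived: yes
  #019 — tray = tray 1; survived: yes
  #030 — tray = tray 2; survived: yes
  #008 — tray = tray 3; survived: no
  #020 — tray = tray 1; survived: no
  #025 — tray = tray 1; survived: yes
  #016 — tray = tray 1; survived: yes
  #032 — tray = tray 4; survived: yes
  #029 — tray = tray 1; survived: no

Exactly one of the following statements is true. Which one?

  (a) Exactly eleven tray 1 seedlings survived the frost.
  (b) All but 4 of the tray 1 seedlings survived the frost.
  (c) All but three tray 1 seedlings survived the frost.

|A| = 18, |A ∩ B| = 15, |A ∖ B| = 3.
(a) requires |A ∩ B| = 11: false.
(b) requires |A ∖ B| = 4: false.
(c) requires |A ∖ B| = 3: true.

(c)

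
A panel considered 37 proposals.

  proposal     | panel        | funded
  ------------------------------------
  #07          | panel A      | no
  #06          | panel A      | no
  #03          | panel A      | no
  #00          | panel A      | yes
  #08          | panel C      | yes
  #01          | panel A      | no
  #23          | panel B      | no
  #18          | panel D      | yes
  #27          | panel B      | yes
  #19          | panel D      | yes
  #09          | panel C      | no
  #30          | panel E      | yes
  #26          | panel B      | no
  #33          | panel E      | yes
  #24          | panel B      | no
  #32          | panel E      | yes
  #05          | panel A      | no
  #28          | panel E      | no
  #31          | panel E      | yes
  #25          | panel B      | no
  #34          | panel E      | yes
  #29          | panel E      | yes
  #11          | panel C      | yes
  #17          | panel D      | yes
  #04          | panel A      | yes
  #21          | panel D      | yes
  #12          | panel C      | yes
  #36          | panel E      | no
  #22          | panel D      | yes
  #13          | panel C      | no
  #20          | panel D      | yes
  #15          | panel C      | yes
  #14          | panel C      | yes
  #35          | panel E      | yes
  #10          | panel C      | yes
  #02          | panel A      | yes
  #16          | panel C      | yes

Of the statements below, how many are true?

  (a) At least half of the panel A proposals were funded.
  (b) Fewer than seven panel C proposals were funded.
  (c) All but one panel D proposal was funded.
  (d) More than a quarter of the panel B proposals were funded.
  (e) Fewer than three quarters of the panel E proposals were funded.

(a) panel A: |A| = 8, |A ∩ B| = 3; needs |A ∩ B| ≥ |A ∖ B| — false.
(b) panel C: |A| = 9, |A ∩ B| = 7; needs |A ∩ B| < 7 — false.
(c) panel D: |A| = 6, |A ∩ B| = 6; needs |A ∖ B| = 1 — false.
(d) panel B: |A| = 5, |A ∩ B| = 1; needs |A ∩ B| / |A| > 1/4 — false.
(e) panel E: |A| = 9, |A ∩ B| = 7; needs |A ∩ B| / |A| < 3/4 — false.

0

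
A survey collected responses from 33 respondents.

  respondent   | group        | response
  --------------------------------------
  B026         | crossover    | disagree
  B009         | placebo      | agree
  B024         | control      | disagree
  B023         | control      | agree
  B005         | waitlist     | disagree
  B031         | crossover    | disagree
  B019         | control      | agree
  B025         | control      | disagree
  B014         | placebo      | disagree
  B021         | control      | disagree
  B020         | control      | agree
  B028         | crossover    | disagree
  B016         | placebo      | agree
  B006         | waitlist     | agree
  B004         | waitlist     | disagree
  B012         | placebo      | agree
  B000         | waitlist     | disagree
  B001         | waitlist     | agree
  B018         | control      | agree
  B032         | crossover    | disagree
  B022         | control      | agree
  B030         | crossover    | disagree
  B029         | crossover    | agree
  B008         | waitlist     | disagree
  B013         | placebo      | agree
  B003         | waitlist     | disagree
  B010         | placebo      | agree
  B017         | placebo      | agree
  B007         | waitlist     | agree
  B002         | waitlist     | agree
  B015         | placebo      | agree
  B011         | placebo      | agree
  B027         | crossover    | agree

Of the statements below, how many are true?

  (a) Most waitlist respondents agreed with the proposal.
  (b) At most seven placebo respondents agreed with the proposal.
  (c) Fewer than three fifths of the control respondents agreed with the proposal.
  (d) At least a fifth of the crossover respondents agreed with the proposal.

1

(a) waitlist: |A| = 9, |A ∩ B| = 4; needs |A ∩ B| > |A ∖ B| — false.
(b) placebo: |A| = 9, |A ∩ B| = 8; needs |A ∩ B| ≤ 7 — false.
(c) control: |A| = 8, |A ∩ B| = 5; needs |A ∩ B| / |A| < 3/5 — false.
(d) crossover: |A| = 7, |A ∩ B| = 2; needs |A ∩ B| / |A| ≥ 1/5 — true.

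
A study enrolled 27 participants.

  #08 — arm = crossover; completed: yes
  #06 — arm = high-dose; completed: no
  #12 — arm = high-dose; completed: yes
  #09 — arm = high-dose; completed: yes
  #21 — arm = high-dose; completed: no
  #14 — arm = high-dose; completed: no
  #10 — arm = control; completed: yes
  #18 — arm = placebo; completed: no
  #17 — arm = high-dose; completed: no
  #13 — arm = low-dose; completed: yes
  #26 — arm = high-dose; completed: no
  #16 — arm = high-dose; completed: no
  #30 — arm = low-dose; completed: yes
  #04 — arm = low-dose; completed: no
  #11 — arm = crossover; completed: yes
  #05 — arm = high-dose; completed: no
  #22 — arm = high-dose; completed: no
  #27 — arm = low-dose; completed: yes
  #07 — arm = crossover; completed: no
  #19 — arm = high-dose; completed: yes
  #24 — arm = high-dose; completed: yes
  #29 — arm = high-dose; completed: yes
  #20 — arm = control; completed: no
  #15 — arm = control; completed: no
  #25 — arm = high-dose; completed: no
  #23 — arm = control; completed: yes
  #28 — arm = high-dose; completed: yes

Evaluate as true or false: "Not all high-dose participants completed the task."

The determiner here denotes the relation: A ⊄ B (|A ∖ B| ≥ 1).
|A| = 15, |A ∩ B| = 6, |A ∖ B| = 9.
So the statement is true.

True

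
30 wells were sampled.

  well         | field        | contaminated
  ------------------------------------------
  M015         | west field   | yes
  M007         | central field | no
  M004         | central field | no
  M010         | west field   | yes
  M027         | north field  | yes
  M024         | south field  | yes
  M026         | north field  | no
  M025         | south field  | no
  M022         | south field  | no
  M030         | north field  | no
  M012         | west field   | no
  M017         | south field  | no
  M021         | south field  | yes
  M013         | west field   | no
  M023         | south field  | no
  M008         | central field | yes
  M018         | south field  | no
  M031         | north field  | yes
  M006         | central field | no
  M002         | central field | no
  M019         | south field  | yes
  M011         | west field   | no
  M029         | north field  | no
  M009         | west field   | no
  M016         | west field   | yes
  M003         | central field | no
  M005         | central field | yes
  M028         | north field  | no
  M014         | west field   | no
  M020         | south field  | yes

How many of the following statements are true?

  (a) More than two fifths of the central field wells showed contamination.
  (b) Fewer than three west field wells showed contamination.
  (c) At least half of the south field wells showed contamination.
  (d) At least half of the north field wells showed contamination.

0

(a) central field: |A| = 7, |A ∩ B| = 2; needs |A ∩ B| / |A| > 2/5 — false.
(b) west field: |A| = 8, |A ∩ B| = 3; needs |A ∩ B| < 3 — false.
(c) south field: |A| = 9, |A ∩ B| = 4; needs |A ∩ B| ≥ |A ∖ B| — false.
(d) north field: |A| = 6, |A ∩ B| = 2; needs |A ∩ B| ≥ |A ∖ B| — false.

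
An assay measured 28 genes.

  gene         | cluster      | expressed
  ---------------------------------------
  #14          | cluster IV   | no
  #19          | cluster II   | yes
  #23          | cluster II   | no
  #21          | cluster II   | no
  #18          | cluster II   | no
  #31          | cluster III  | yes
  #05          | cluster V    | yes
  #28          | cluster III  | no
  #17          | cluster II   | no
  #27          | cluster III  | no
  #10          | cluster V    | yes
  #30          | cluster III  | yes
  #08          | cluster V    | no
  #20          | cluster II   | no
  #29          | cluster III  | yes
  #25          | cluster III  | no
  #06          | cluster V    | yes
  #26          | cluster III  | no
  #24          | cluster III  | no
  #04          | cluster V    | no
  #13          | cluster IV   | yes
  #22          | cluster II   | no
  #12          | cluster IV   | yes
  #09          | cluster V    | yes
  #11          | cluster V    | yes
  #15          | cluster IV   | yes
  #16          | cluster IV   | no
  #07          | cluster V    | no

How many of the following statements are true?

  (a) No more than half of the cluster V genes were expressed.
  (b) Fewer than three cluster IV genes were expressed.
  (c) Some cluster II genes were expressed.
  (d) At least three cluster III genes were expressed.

2

(a) cluster V: |A| = 8, |A ∩ B| = 5; needs |A ∩ B| ≤ |A ∖ B| — false.
(b) cluster IV: |A| = 5, |A ∩ B| = 3; needs |A ∩ B| < 3 — false.
(c) cluster II: |A| = 7, |A ∩ B| = 1; needs A ∩ B ≠ ∅ (|A ∩ B| ≥ 1) — true.
(d) cluster III: |A| = 8, |A ∩ B| = 3; needs |A ∩ B| ≥ 3 — true.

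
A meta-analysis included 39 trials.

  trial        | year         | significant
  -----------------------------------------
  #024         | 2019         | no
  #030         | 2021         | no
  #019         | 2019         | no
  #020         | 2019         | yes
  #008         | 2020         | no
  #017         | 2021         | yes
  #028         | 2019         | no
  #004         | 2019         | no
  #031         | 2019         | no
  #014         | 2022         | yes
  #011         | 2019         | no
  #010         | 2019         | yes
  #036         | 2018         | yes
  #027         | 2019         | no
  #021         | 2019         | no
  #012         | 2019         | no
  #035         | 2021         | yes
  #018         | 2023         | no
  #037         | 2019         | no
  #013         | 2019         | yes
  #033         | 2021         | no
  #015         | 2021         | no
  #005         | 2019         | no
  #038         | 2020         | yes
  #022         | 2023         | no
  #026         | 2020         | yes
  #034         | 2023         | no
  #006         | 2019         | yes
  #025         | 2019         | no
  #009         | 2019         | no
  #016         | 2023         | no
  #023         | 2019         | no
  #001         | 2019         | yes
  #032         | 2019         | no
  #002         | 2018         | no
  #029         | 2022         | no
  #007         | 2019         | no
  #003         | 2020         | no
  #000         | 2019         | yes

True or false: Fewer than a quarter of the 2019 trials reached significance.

Truth condition: |A ∩ B| / |A| < 1/4.
|A| = 22, |A ∩ B| = 6, |A ∖ B| = 16.
|A ∩ B|/|A| = 6/22, so the statement is false.

False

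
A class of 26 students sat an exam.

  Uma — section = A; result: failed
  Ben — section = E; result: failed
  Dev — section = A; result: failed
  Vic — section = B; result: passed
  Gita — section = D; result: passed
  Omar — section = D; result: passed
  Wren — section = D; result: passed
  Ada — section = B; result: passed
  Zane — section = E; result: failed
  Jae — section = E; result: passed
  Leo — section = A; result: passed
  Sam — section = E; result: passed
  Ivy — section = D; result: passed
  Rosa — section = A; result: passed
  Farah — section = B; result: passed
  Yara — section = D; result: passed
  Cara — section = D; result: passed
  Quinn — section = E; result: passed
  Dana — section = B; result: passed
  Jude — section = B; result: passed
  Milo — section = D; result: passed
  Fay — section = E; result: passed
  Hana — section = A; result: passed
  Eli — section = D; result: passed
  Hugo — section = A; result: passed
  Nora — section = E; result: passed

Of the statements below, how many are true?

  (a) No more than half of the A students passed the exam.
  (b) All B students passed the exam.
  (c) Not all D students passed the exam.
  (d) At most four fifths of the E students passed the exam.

(a) A: |A| = 6, |A ∩ B| = 4; needs |A ∩ B| ≤ |A ∖ B| — false.
(b) B: |A| = 5, |A ∩ B| = 5; needs A ⊆ B, i.e. every element of A is in B (|A ∖ B| = 0) — true.
(c) D: |A| = 8, |A ∩ B| = 8; needs A ⊄ B (|A ∖ B| ≥ 1) — false.
(d) E: |A| = 7, |A ∩ B| = 5; needs |A ∩ B| / |A| ≤ 4/5 — true.

2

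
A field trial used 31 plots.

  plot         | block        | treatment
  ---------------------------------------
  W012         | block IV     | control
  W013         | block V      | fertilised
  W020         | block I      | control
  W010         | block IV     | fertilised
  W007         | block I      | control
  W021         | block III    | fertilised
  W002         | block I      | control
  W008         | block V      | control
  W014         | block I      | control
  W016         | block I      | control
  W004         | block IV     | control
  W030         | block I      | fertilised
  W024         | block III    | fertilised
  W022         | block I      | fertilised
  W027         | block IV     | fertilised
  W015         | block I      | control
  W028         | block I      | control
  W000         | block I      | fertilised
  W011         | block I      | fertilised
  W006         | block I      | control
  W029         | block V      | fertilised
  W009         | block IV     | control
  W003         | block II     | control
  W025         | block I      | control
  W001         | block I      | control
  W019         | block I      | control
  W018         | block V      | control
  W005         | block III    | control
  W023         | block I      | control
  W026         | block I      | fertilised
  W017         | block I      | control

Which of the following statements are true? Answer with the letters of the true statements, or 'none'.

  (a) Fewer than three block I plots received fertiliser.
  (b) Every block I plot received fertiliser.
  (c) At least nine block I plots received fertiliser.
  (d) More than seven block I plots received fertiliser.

|A| = 18, |A ∩ B| = 5, |A ∖ B| = 13.
(a) |A ∩ B| < 3: fails.
(b) A ⊆ B, i.e. every element of A is in B (|A ∖ B| = 0): fails.
(c) |A ∩ B| ≥ 9: fails.
(d) |A ∩ B| > 7: fails.

none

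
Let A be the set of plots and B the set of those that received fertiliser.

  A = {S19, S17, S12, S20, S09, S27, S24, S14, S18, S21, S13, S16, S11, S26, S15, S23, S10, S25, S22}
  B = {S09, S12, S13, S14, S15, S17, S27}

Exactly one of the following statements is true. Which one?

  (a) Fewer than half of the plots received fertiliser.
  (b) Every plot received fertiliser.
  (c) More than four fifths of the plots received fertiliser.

(a)

|A| = 19, |A ∩ B| = 7, |A ∖ B| = 12.
(a) requires |A ∩ B| < |A ∖ B|: true.
(b) requires A ⊆ B, i.e. every element of A is in B (|A ∖ B| = 0): false.
(c) requires |A ∩ B| / |A| > 4/5: false.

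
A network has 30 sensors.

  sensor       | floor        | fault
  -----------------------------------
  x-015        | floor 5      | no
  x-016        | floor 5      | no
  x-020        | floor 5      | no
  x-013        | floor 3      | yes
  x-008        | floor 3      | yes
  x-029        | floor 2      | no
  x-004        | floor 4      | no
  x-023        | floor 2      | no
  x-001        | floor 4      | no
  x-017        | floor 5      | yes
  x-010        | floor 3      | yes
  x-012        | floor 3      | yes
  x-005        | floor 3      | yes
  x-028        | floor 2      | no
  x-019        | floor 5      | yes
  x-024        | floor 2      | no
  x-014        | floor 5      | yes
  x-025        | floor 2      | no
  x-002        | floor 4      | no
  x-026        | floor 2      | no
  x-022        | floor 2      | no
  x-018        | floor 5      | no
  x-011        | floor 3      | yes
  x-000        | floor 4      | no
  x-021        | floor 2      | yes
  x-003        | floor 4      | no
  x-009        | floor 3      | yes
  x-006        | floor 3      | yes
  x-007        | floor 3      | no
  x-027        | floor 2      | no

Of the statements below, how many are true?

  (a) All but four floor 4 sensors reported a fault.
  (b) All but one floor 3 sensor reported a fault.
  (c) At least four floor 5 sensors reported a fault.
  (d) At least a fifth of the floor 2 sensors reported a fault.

(a) floor 4: |A| = 5, |A ∩ B| = 0; needs |A ∖ B| = 4 — false.
(b) floor 3: |A| = 9, |A ∩ B| = 8; needs |A ∖ B| = 1 — true.
(c) floor 5: |A| = 7, |A ∩ B| = 3; needs |A ∩ B| ≥ 4 — false.
(d) floor 2: |A| = 9, |A ∩ B| = 1; needs |A ∩ B| / |A| ≥ 1/5 — false.

1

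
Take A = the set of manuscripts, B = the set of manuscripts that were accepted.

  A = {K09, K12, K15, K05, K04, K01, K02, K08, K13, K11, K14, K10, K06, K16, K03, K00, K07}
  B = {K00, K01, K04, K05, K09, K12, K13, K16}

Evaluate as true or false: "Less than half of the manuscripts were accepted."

True

'Less than half of the manuscripts were accepted' holds iff |A ∩ B| < |A ∖ B|.
|A| = 17, |A ∩ B| = 8, |A ∖ B| = 9.
8 < 9, so the statement is true.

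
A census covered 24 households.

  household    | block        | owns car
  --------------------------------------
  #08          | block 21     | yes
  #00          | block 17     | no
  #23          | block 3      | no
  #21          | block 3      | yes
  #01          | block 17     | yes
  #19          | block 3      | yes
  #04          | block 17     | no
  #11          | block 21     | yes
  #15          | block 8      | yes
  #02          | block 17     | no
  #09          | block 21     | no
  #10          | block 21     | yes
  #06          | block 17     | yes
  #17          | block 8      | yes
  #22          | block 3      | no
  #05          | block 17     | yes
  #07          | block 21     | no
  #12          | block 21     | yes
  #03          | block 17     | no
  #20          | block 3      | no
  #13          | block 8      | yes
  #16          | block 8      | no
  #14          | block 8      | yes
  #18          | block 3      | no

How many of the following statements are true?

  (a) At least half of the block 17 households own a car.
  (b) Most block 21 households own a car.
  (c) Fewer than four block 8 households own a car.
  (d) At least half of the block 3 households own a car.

1

(a) block 17: |A| = 7, |A ∩ B| = 3; needs |A ∩ B| ≥ |A ∖ B| — false.
(b) block 21: |A| = 6, |A ∩ B| = 4; needs |A ∩ B| > |A ∖ B| — true.
(c) block 8: |A| = 5, |A ∩ B| = 4; needs |A ∩ B| < 4 — false.
(d) block 3: |A| = 6, |A ∩ B| = 2; needs |A ∩ B| ≥ |A ∖ B| — false.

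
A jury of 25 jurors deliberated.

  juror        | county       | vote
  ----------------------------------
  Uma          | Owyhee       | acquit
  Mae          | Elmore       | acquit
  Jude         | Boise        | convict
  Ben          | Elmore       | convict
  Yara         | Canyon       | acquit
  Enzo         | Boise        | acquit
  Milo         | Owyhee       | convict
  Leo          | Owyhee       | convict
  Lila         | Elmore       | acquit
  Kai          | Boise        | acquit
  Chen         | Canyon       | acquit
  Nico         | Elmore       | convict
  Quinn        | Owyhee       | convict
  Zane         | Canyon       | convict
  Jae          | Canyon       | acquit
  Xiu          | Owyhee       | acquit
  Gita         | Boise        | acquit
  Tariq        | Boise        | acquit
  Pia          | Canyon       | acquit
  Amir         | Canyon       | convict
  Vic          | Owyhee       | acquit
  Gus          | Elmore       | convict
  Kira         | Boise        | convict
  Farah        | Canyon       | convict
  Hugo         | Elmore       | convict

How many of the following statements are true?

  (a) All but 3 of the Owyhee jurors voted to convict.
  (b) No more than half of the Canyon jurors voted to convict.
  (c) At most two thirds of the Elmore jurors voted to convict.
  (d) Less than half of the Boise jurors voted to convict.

4

(a) Owyhee: |A| = 6, |A ∩ B| = 3; needs |A ∖ B| = 3 — true.
(b) Canyon: |A| = 7, |A ∩ B| = 3; needs |A ∩ B| ≤ |A ∖ B| — true.
(c) Elmore: |A| = 6, |A ∩ B| = 4; needs |A ∩ B| / |A| ≤ 2/3 — true.
(d) Boise: |A| = 6, |A ∩ B| = 2; needs |A ∩ B| < |A ∖ B| — true.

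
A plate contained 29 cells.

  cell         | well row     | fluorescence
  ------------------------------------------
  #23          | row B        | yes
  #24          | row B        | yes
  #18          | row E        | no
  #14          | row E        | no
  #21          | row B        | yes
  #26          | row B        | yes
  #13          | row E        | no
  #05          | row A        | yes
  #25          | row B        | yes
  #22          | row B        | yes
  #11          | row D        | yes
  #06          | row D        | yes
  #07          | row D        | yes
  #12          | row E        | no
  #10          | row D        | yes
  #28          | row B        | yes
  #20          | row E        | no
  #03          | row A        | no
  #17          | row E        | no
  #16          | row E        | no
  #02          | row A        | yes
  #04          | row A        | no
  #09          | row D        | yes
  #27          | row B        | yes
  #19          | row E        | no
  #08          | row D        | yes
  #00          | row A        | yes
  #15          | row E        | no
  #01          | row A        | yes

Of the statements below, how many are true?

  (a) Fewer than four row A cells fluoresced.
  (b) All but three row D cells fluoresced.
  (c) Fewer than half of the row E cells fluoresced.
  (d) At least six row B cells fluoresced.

(a) row A: |A| = 6, |A ∩ B| = 4; needs |A ∩ B| < 4 — false.
(b) row D: |A| = 6, |A ∩ B| = 6; needs |A ∖ B| = 3 — false.
(c) row E: |A| = 9, |A ∩ B| = 0; needs |A ∩ B| < |A ∖ B| — true.
(d) row B: |A| = 8, |A ∩ B| = 8; needs |A ∩ B| ≥ 6 — true.

2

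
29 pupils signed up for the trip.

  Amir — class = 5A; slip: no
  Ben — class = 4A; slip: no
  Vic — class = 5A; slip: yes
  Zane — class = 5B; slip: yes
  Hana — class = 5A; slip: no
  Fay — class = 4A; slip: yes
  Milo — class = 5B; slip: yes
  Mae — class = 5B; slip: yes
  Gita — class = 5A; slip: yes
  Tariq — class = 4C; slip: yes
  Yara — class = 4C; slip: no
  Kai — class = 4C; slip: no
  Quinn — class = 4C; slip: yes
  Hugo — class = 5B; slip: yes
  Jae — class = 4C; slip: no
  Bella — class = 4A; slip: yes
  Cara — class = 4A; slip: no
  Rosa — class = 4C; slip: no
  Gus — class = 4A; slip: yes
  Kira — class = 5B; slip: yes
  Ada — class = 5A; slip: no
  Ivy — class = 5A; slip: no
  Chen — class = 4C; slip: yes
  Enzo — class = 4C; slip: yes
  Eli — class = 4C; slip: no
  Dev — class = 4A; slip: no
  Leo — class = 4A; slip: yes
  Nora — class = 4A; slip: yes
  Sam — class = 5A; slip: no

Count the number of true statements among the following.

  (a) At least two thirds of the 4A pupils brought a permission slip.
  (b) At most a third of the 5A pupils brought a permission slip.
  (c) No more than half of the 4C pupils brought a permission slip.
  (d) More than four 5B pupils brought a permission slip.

3

(a) 4A: |A| = 8, |A ∩ B| = 5; needs |A ∩ B| / |A| ≥ 2/3 — false.
(b) 5A: |A| = 7, |A ∩ B| = 2; needs |A ∩ B| / |A| ≤ 1/3 — true.
(c) 4C: |A| = 9, |A ∩ B| = 4; needs |A ∩ B| ≤ |A ∖ B| — true.
(d) 5B: |A| = 5, |A ∩ B| = 5; needs |A ∩ B| > 4 — true.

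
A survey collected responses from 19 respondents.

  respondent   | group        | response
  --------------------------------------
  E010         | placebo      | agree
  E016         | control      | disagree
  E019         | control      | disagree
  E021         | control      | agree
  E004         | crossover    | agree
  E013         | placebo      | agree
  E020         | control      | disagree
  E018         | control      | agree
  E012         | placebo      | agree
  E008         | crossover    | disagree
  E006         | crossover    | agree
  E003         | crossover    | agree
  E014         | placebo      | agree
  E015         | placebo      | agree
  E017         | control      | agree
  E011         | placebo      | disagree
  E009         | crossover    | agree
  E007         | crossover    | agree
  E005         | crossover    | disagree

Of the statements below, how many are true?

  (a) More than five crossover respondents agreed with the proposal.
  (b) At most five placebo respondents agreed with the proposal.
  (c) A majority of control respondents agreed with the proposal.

(a) crossover: |A| = 7, |A ∩ B| = 5; needs |A ∩ B| > 5 — false.
(b) placebo: |A| = 6, |A ∩ B| = 5; needs |A ∩ B| ≤ 5 — true.
(c) control: |A| = 6, |A ∩ B| = 3; needs |A ∩ B| > |A ∖ B| — false.

1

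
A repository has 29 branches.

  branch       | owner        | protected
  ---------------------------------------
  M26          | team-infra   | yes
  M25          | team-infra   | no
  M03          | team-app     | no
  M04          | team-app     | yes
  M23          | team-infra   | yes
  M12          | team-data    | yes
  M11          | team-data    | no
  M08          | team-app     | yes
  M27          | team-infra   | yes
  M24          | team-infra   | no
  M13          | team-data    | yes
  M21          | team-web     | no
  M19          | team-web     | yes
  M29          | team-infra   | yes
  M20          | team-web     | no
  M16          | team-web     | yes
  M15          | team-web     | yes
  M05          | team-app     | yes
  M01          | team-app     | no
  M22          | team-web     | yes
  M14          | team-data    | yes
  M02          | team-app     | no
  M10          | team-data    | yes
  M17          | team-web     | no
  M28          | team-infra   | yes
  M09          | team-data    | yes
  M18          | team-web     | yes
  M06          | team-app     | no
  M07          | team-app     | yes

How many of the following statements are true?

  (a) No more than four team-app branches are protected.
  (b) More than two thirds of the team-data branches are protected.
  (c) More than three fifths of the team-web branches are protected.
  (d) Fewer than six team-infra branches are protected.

4

(a) team-app: |A| = 8, |A ∩ B| = 4; needs |A ∩ B| ≤ 4 — true.
(b) team-data: |A| = 6, |A ∩ B| = 5; needs |A ∩ B| / |A| > 2/3 — true.
(c) team-web: |A| = 8, |A ∩ B| = 5; needs |A ∩ B| / |A| > 3/5 — true.
(d) team-infra: |A| = 7, |A ∩ B| = 5; needs |A ∩ B| < 6 — true.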